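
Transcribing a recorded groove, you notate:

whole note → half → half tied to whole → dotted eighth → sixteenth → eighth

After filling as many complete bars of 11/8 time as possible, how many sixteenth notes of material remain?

One bar of 11/8 = 22 sixteenth notes.
In sixteenth notes: whole note = 16; half = 8; half tied to whole (half + whole) = 24; dotted eighth = 3; sixteenth = 1; eighth = 2.
Altogether 16 + 8 + 24 + 3 + 1 + 2 = 54.
54 ÷ 22 = 2 complete bars with 10 sixteenth notes remaining.

10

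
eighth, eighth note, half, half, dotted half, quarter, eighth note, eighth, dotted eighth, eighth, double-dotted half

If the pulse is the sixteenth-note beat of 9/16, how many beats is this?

One sixteenth-note beat = 2 thirty-second notes.
In thirty-second notes: eighth = 4; eighth note = 4; half = 16; half = 16; dotted half = 24; quarter = 8; eighth note = 4; eighth = 4; dotted eighth = 6; eighth = 4; double-dotted half = 28.
Adding: 4 + 4 + 16 + 16 + 24 + 8 + 4 + 4 + 6 + 4 + 28 = 118.
118 ÷ 2 = 59 beats.

59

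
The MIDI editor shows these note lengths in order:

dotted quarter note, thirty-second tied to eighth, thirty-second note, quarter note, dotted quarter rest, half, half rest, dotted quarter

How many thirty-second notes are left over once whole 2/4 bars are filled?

One bar of 2/4 = 16 thirty-second notes.
Express everything in thirty-second notes: dotted quarter note = 12; thirty-second tied to eighth (thirty-second + eighth) = 5; thirty-second note = 1; quarter note = 8; dotted quarter rest = 12; half = 16; half rest = 16; dotted quarter = 12.
Sum: 12 + 5 + 1 + 8 + 12 + 16 + 16 + 12 = 82.
82 ÷ 16 = 5 complete bars with 2 thirty-second notes remaining.

2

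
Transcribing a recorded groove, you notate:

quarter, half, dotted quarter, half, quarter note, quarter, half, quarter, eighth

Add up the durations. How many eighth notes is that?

Convert each value to eighth notes: quarter = 2; half = 4; dotted quarter = 3; half = 4; quarter note = 2; quarter = 2; half = 4; quarter = 2; eighth = 1.
Sum: 2 + 4 + 3 + 4 + 2 + 2 + 4 + 2 + 1 = 24 eighth notes.

24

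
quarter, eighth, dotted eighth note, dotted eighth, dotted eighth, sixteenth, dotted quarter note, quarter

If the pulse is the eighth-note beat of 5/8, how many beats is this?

13

One eighth-note beat = 2 sixteenth notes.
In sixteenth notes: quarter = 4; eighth = 2; dotted eighth note = 3; dotted eighth = 3; dotted eighth = 3; sixteenth = 1; dotted quarter note = 6; quarter = 4.
Altogether 4 + 2 + 3 + 3 + 3 + 1 + 6 + 4 = 26.
26 ÷ 2 = 13 beats.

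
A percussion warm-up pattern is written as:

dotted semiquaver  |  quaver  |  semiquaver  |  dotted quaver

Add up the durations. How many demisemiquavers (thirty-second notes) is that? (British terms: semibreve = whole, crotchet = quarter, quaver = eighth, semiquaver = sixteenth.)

Express everything in thirty-second notes: dotted semiquaver = 3; quaver = 4; semiquaver = 2; dotted quaver = 6.
Adding: 3 + 4 + 2 + 6 = 15 thirty-second notes.

15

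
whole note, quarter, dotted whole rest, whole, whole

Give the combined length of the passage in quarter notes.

In quarter notes: whole note = 4; quarter = 1; dotted whole rest = 6; whole = 4; whole = 4.
Adding: 4 + 1 + 6 + 4 + 4 = 19 quarter notes.

19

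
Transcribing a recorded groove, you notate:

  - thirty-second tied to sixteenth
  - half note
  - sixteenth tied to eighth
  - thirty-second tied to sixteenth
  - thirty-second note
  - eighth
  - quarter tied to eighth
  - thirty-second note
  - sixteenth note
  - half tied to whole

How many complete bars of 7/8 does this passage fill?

3

One bar of 7/8 = 28 thirty-second notes.
In thirty-second notes: thirty-second tied to sixteenth (thirty-second + sixteenth) = 3; half note = 16; sixteenth tied to eighth (sixteenth + eighth) = 6; thirty-second tied to sixteenth (thirty-second + sixteenth) = 3; thirty-second note = 1; eighth = 4; quarter tied to eighth (quarter + eighth) = 12; thirty-second note = 1; sixteenth note = 2; half tied to whole (half + whole) = 48.
Altogether 3 + 16 + 6 + 3 + 1 + 4 + 12 + 1 + 2 + 48 = 96.
96 ÷ 28 = 3 complete bars with 12 left over.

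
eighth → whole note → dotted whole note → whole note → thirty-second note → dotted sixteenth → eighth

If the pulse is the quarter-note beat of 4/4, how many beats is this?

15.5

One quarter-note beat = 8 thirty-second notes.
Convert each value to thirty-second notes: eighth = 4; whole note = 32; dotted whole note = 48; whole note = 32; thirty-second note = 1; dotted sixteenth = 3; eighth = 4.
Sum: 4 + 32 + 48 + 32 + 1 + 3 + 4 = 124.
124 ÷ 8 = 15.5 beats.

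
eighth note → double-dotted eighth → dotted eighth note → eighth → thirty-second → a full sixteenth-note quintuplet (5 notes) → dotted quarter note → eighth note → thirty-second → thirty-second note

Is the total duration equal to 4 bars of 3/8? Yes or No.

One bar of 3/8 = 12 thirty-second notes, so 4 bars = 48.
Convert each value to thirty-second notes: eighth note = 4; double-dotted eighth = 7; dotted eighth note = 6; eighth = 4; thirty-second = 1; a full sixteenth-note quintuplet (5 notes) (five quintuplet sixteenths span one quarter) = 8; dotted quarter note = 12; eighth note = 4; thirty-second = 1; thirty-second note = 1.
Adding: 4 + 7 + 6 + 4 + 1 + 8 + 12 + 4 + 1 + 1 = 48.
48 equals 48, so the answer is Yes.

Yes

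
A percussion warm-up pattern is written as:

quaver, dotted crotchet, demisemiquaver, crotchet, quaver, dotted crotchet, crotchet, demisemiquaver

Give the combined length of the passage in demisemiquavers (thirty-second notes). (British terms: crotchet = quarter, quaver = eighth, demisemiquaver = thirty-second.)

50

Convert each value to thirty-second notes: quaver = 4; dotted crotchet = 12; demisemiquaver = 1; crotchet = 8; quaver = 4; dotted crotchet = 12; crotchet = 8; demisemiquaver = 1.
Adding: 4 + 12 + 1 + 8 + 4 + 12 + 8 + 1 = 50 thirty-second notes.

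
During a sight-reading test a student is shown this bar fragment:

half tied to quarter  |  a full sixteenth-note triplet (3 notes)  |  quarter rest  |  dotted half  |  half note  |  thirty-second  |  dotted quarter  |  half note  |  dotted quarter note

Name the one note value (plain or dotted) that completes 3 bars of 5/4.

3 bars of 5/4 = 120 thirty-second notes.
In thirty-second notes: half tied to quarter (half + quarter) = 24; a full sixteenth-note triplet (3 notes) (three triplet sixteenths span one eighth) = 4; quarter rest = 8; dotted half = 24; half note = 16; thirty-second = 1; dotted quarter = 12; half note = 16; dotted quarter note = 12.
Altogether 24 + 4 + 8 + 24 + 16 + 1 + 12 + 16 + 12 = 117.
Remaining: 120 − 117 = 3 thirty-second notes, which is a dotted sixteenth note.

dotted sixteenth note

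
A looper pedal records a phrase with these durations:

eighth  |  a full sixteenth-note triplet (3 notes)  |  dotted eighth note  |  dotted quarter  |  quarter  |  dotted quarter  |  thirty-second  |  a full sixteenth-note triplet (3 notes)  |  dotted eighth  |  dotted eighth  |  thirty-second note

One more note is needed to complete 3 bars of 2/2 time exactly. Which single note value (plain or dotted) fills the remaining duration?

3 bars of 2/2 = 96 thirty-second notes.
In thirty-second notes: eighth = 4; a full sixteenth-note triplet (3 notes) (three triplet sixteenths span one eighth) = 4; dotted eighth note = 6; dotted quarter = 12; quarter = 8; dotted quarter = 12; thirty-second = 1; a full sixteenth-note triplet (3 notes) (three triplet sixteenths span one eighth) = 4; dotted eighth = 6; dotted eighth = 6; thirty-second note = 1.
Adding: 4 + 4 + 6 + 12 + 8 + 12 + 1 + 4 + 6 + 6 + 1 = 64.
Remaining: 96 − 64 = 32 thirty-second notes, which is a whole note.

whole note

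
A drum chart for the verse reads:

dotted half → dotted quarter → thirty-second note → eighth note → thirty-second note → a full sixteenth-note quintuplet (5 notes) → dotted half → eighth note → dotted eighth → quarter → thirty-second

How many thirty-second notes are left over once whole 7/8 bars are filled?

One bar of 7/8 = 28 thirty-second notes.
Convert each value to thirty-second notes: dotted half = 24; dotted quarter = 12; thirty-second note = 1; eighth note = 4; thirty-second note = 1; a full sixteenth-note quintuplet (5 notes) (five quintuplet sixteenths span one quarter) = 8; dotted half = 24; eighth note = 4; dotted eighth = 6; quarter = 8; thirty-second = 1.
Total: 24 + 12 + 1 + 4 + 1 + 8 + 24 + 4 + 6 + 8 + 1 = 93.
93 ÷ 28 = 3 complete bars with 9 thirty-second notes remaining.

9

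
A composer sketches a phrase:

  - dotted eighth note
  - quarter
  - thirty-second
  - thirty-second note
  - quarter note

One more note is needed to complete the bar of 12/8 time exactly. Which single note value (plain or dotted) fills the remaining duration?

The bar of 12/8 = 48 thirty-second notes.
In thirty-second notes: dotted eighth note = 6; quarter = 8; thirty-second = 1; thirty-second note = 1; quarter note = 8.
Sum: 6 + 8 + 1 + 1 + 8 = 24.
Remaining: 48 − 24 = 24 thirty-second notes, which is a dotted half note.

dotted half note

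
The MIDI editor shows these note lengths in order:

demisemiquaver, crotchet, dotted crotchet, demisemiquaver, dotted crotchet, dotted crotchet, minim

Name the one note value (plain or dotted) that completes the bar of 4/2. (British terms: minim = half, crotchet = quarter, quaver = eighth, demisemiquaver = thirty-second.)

The bar of 4/2 = 64 thirty-second notes.
In thirty-second notes: demisemiquaver = 1; crotchet = 8; dotted crotchet = 12; demisemiquaver = 1; dotted crotchet = 12; dotted crotchet = 12; minim = 16.
Total: 1 + 8 + 12 + 1 + 12 + 12 + 16 = 62.
Remaining: 64 − 62 = 2 thirty-second notes, which is a sixteenth note.

sixteenth note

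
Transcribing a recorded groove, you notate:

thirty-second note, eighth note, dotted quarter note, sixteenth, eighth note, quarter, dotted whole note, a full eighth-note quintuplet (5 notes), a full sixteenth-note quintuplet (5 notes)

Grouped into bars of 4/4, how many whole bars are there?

3

One bar of 4/4 = 32 thirty-second notes.
Each duration in thirty-second notes: thirty-second note = 1; eighth note = 4; dotted quarter note = 12; sixteenth = 2; eighth note = 4; quarter = 8; dotted whole note = 48; a full eighth-note quintuplet (5 notes) (five quintuplet eighths span one half) = 16; a full sixteenth-note quintuplet (5 notes) (five quintuplet sixteenths span one quarter) = 8.
Sum: 1 + 4 + 12 + 2 + 4 + 8 + 48 + 16 + 8 = 103.
103 ÷ 32 = 3 complete bars with 7 left over.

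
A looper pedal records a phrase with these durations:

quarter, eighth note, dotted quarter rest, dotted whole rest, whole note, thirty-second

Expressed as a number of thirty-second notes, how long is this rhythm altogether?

105

Express everything in thirty-second notes: quarter = 8; eighth note = 4; dotted quarter rest = 12; dotted whole rest = 48; whole note = 32; thirty-second = 1.
Altogether 8 + 4 + 12 + 48 + 32 + 1 = 105 thirty-second notes.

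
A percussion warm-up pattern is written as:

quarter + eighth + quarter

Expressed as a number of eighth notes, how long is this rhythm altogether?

5

Convert each value to eighth notes: quarter = 2; eighth = 1; quarter = 2.
Sum: 2 + 1 + 2 = 5 eighth notes.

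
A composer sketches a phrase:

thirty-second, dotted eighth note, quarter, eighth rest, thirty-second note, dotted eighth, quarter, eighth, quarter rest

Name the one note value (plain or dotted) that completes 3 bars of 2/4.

sixteenth note

3 bars of 2/4 = 48 thirty-second notes.
Working in thirty-second notes: thirty-second = 1; dotted eighth note = 6; quarter = 8; eighth rest = 4; thirty-second note = 1; dotted eighth = 6; quarter = 8; eighth = 4; quarter rest = 8.
Sum: 1 + 6 + 8 + 4 + 1 + 6 + 8 + 4 + 8 = 46.
Remaining: 48 − 46 = 2 thirty-second notes, which is a sixteenth note.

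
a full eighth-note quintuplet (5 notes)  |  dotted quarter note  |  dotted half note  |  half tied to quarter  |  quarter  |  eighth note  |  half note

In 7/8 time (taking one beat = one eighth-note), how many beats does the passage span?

26

One eighth-note beat = 2 sixteenth notes.
Convert each value to sixteenth notes: a full eighth-note quintuplet (5 notes) (five quintuplet eighths span one half) = 8; dotted quarter note = 6; dotted half note = 12; half tied to quarter (half + quarter) = 12; quarter = 4; eighth note = 2; half note = 8.
Adding: 8 + 6 + 12 + 12 + 4 + 2 + 8 = 52.
52 ÷ 2 = 26 beats.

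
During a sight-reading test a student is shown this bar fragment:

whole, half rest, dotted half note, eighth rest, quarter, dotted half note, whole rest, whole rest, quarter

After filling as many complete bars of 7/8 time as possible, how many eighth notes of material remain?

3

One bar of 7/8 = 7 eighth notes.
Working in eighth notes: whole = 8; half rest = 4; dotted half note = 6; eighth rest = 1; quarter = 2; dotted half note = 6; whole rest = 8; whole rest = 8; quarter = 2.
Altogether 8 + 4 + 6 + 1 + 2 + 6 + 8 + 8 + 2 = 45.
45 ÷ 7 = 6 complete bars with 3 eighth notes remaining.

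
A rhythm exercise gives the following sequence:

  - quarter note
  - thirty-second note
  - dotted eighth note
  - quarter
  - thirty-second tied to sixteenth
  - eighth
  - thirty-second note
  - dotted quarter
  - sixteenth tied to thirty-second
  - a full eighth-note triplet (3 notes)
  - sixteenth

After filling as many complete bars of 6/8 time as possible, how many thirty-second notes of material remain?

8

One bar of 6/8 = 24 thirty-second notes.
Each duration in thirty-second notes: quarter note = 8; thirty-second note = 1; dotted eighth note = 6; quarter = 8; thirty-second tied to sixteenth (thirty-second + sixteenth) = 3; eighth = 4; thirty-second note = 1; dotted quarter = 12; sixteenth tied to thirty-second (sixteenth + thirty-second) = 3; a full eighth-note triplet (3 notes) (three triplet eighths span one quarter) = 8; sixteenth = 2.
Total: 8 + 1 + 6 + 8 + 3 + 4 + 1 + 12 + 3 + 8 + 2 = 56.
56 ÷ 24 = 2 complete bars with 8 thirty-second notes remaining.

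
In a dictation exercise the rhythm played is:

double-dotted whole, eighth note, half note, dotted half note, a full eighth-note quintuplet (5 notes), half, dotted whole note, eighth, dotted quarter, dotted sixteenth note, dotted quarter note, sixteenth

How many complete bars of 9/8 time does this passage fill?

5

One bar of 9/8 = 36 thirty-second notes.
In thirty-second notes: double-dotted whole = 56; eighth note = 4; half note = 16; dotted half note = 24; a full eighth-note quintuplet (5 notes) (five quintuplet eighths span one half) = 16; half = 16; dotted whole note = 48; eighth = 4; dotted quarter = 12; dotted sixteenth note = 3; dotted quarter note = 12; sixteenth = 2.
Total: 56 + 4 + 16 + 24 + 16 + 16 + 48 + 4 + 12 + 3 + 12 + 2 = 213.
213 ÷ 36 = 5 complete bars with 33 left over.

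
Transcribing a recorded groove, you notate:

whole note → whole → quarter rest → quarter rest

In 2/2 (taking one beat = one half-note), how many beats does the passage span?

5

One half-note beat = 2 quarter notes.
Each duration in quarter notes: whole note = 4; whole = 4; quarter rest = 1; quarter rest = 1.
Adding: 4 + 4 + 1 + 1 = 10.
10 ÷ 2 = 5 beats.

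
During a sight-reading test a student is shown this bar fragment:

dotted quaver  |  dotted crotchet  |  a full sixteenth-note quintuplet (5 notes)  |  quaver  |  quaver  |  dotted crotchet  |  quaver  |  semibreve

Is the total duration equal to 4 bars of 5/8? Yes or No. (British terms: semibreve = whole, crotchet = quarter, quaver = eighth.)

One bar of 5/8 = 10 sixteenth notes, so 4 bars = 40.
Convert each value to sixteenth notes: dotted quaver = 3; dotted crotchet = 6; a full sixteenth-note quintuplet (5 notes) (five quintuplet sixteenths span one quarter) = 4; quaver = 2; quaver = 2; dotted crotchet = 6; quaver = 2; semibreve = 16.
Altogether 3 + 6 + 4 + 2 + 2 + 6 + 2 + 16 = 41.
41 exceeds 40, so the answer is No.

No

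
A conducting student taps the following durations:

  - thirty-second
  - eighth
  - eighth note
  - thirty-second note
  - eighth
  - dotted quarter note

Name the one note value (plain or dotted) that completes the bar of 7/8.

sixteenth note

The bar of 7/8 = 28 thirty-second notes.
In thirty-second notes: thirty-second = 1; eighth = 4; eighth note = 4; thirty-second note = 1; eighth = 4; dotted quarter note = 12.
Sum: 1 + 4 + 4 + 1 + 4 + 12 = 26.
Remaining: 28 − 26 = 2 thirty-second notes, which is a sixteenth note.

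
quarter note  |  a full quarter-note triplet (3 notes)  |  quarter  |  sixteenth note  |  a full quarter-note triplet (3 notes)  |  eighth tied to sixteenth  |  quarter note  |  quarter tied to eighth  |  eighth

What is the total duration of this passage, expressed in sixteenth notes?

40

Each duration in sixteenth notes: quarter note = 4; a full quarter-note triplet (3 notes) (three triplet quarters span one half) = 8; quarter = 4; sixteenth note = 1; a full quarter-note triplet (3 notes) (three triplet quarters span one half) = 8; eighth tied to sixteenth (eighth + sixteenth) = 3; quarter note = 4; quarter tied to eighth (quarter + eighth) = 6; eighth = 2.
Total: 4 + 8 + 4 + 1 + 8 + 3 + 4 + 6 + 2 = 40 sixteenth notes.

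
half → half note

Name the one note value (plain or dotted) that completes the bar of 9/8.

The bar of 9/8 = 9 eighth notes.
In eighth notes: half = 4; half note = 4.
Altogether 4 + 4 = 8.
Remaining: 9 − 8 = 1 eighth note, which is a eighth note.

eighth note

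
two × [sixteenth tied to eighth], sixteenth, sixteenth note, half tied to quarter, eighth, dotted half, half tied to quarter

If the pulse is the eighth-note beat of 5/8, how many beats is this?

23

One eighth-note beat = 2 sixteenth notes.
Convert each value to sixteenth notes: sixteenth tied to eighth (sixteenth + eighth) = 3; sixteenth tied to eighth (sixteenth + eighth) = 3; sixteenth = 1; sixteenth note = 1; half tied to quarter (half + quarter) = 12; eighth = 2; dotted half = 12; half tied to quarter (half + quarter) = 12.
Sum: 3 + 3 + 1 + 1 + 12 + 2 + 12 + 12 = 46.
46 ÷ 2 = 23 beats.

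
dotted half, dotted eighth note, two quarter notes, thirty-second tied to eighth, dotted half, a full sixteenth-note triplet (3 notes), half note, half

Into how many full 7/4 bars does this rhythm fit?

One bar of 7/4 = 56 thirty-second notes.
Working in thirty-second notes: dotted half = 24; dotted eighth note = 6; quarter note = 8; quarter note = 8; thirty-second tied to eighth (thirty-second + eighth) = 5; dotted half = 24; a full sixteenth-note triplet (3 notes) (three triplet sixteenths span one eighth) = 4; half note = 16; half = 16.
Adding: 24 + 6 + 8 + 8 + 5 + 24 + 4 + 16 + 16 = 111.
111 ÷ 56 = 1 complete bar with 55 left over.

1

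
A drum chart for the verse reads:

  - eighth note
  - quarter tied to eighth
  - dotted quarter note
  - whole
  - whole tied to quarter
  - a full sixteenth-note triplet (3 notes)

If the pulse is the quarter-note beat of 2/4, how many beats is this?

One quarter-note beat = 2 eighth notes.
Express everything in eighth notes: eighth note = 1; quarter tied to eighth (quarter + eighth) = 3; dotted quarter note = 3; whole = 8; whole tied to quarter (whole + quarter) = 10; a full sixteenth-note triplet (3 notes) (three triplet sixteenths span one eighth) = 1.
Total: 1 + 3 + 3 + 8 + 10 + 1 = 26.
26 ÷ 2 = 13 beats.

13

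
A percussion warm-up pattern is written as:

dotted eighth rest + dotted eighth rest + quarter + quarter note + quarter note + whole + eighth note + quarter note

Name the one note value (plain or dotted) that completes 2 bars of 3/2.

half note

2 bars of 3/2 = 48 sixteenth notes.
Express everything in sixteenth notes: dotted eighth rest = 3; dotted eighth rest = 3; quarter = 4; quarter note = 4; quarter note = 4; whole = 16; eighth note = 2; quarter note = 4.
Total: 3 + 3 + 4 + 4 + 4 + 16 + 2 + 4 = 40.
Remaining: 48 − 40 = 8 sixteenth notes, which is a half note.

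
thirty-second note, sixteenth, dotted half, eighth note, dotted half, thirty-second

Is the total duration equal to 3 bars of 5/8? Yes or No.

One bar of 5/8 = 20 thirty-second notes, so 3 bars = 60.
Each duration in thirty-second notes: thirty-second note = 1; sixteenth = 2; dotted half = 24; eighth note = 4; dotted half = 24; thirty-second = 1.
Sum: 1 + 2 + 24 + 4 + 24 + 1 = 56.
56 falls short of 60, so the answer is No.

No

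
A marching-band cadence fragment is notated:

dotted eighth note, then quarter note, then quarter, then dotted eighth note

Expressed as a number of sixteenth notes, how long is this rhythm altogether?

Working in sixteenth notes: dotted eighth note = 3; quarter note = 4; quarter = 4; dotted eighth note = 3.
Total: 3 + 4 + 4 + 3 = 14 sixteenth notes.

14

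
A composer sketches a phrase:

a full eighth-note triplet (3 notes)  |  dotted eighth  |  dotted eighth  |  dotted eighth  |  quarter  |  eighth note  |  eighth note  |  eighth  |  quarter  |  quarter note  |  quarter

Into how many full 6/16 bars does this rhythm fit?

One bar of 6/16 = 6 sixteenth notes.
Express everything in sixteenth notes: a full eighth-note triplet (3 notes) (three triplet eighths span one quarter) = 4; dotted eighth = 3; dotted eighth = 3; dotted eighth = 3; quarter = 4; eighth note = 2; eighth note = 2; eighth = 2; quarter = 4; quarter note = 4; quarter = 4.
Adding: 4 + 3 + 3 + 3 + 4 + 2 + 2 + 2 + 4 + 4 + 4 = 35.
35 ÷ 6 = 5 complete bars with 5 left over.

5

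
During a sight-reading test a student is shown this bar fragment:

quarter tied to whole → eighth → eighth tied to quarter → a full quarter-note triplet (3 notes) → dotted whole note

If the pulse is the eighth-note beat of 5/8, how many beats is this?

One eighth-note beat = 2 sixteenth notes.
Each duration in sixteenth notes: quarter tied to whole (quarter + whole) = 20; eighth = 2; eighth tied to quarter (eighth + quarter) = 6; a full quarter-note triplet (3 notes) (three triplet quarters span one half) = 8; dotted whole note = 24.
Adding: 20 + 2 + 6 + 8 + 24 = 60.
60 ÷ 2 = 30 beats.

30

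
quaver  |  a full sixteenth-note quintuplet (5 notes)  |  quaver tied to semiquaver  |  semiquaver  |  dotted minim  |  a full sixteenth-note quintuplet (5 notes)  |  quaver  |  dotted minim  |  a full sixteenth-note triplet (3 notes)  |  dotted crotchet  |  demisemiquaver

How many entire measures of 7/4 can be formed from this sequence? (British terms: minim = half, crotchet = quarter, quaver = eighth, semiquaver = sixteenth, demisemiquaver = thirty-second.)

One bar of 7/4 = 56 thirty-second notes.
Working in thirty-second notes: quaver = 4; a full sixteenth-note quintuplet (5 notes) (five quintuplet sixteenths span one quarter) = 8; quaver tied to semiquaver (quaver + semiquaver) = 6; semiquaver = 2; dotted minim = 24; a full sixteenth-note quintuplet (5 notes) (five quintuplet sixteenths span one quarter) = 8; quaver = 4; dotted minim = 24; a full sixteenth-note triplet (3 notes) (three triplet sixteenths span one eighth) = 4; dotted crotchet = 12; demisemiquaver = 1.
Total: 4 + 8 + 6 + 2 + 24 + 8 + 4 + 24 + 4 + 12 + 1 = 97.
97 ÷ 56 = 1 complete bar with 41 left over.

1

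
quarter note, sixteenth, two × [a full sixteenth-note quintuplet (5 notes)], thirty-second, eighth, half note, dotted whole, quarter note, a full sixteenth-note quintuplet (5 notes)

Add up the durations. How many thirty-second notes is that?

111

In thirty-second notes: quarter note = 8; sixteenth = 2; a full sixteenth-note quintuplet (5 notes) (five quintuplet sixteenths span one quarter) = 8; a full sixteenth-note quintuplet (5 notes) (five quintuplet sixteenths span one quarter) = 8; thirty-second = 1; eighth = 4; half note = 16; dotted whole = 48; quarter note = 8; a full sixteenth-note quintuplet (5 notes) (five quintuplet sixteenths span one quarter) = 8.
Total: 8 + 2 + 8 + 8 + 1 + 4 + 16 + 48 + 8 + 8 = 111 thirty-second notes.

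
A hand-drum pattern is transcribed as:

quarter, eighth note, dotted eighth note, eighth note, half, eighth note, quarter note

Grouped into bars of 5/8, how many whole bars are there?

2

One bar of 5/8 = 10 sixteenth notes.
Working in sixteenth notes: quarter = 4; eighth note = 2; dotted eighth note = 3; eighth note = 2; half = 8; eighth note = 2; quarter note = 4.
Total: 4 + 2 + 3 + 2 + 8 + 2 + 4 = 25.
25 ÷ 10 = 2 complete bars with 5 left over.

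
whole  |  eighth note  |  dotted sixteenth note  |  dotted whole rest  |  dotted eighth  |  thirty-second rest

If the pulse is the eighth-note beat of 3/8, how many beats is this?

23.5

One eighth-note beat = 4 thirty-second notes.
Express everything in thirty-second notes: whole = 32; eighth note = 4; dotted sixteenth note = 3; dotted whole rest = 48; dotted eighth = 6; thirty-second rest = 1.
Altogether 32 + 4 + 3 + 48 + 6 + 1 = 94.
94 ÷ 4 = 23.5 beats.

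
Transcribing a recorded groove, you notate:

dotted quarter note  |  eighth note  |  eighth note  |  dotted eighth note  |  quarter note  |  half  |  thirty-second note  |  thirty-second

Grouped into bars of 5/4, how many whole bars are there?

One bar of 5/4 = 40 thirty-second notes.
Working in thirty-second notes: dotted quarter note = 12; eighth note = 4; eighth note = 4; dotted eighth note = 6; quarter note = 8; half = 16; thirty-second note = 1; thirty-second = 1.
Altogether 12 + 4 + 4 + 6 + 8 + 16 + 1 + 1 = 52.
52 ÷ 40 = 1 complete bar with 12 left over.

1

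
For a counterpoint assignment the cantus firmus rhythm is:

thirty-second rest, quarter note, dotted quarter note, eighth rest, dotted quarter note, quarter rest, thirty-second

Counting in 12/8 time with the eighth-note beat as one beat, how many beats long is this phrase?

11.5

One eighth-note beat = 4 thirty-second notes.
Each duration in thirty-second notes: thirty-second rest = 1; quarter note = 8; dotted quarter note = 12; eighth rest = 4; dotted quarter note = 12; quarter rest = 8; thirty-second = 1.
Altogether 1 + 8 + 12 + 4 + 12 + 8 + 1 = 46.
46 ÷ 4 = 11.5 beats.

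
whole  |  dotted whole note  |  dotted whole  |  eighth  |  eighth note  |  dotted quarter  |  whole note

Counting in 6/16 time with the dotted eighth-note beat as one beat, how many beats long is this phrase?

30

One dotted eighth-note beat = 3 sixteenth notes.
Each duration in sixteenth notes: whole = 16; dotted whole note = 24; dotted whole = 24; eighth = 2; eighth note = 2; dotted quarter = 6; whole note = 16.
Sum: 16 + 24 + 24 + 2 + 2 + 6 + 16 = 90.
90 ÷ 3 = 30 beats.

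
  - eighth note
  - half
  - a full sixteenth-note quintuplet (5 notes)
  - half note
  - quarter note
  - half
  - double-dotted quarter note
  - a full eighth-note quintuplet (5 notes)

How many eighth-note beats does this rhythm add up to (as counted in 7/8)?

24.5

One eighth-note beat = 2 sixteenth notes.
Each duration in sixteenth notes: eighth note = 2; half = 8; a full sixteenth-note quintuplet (5 notes) (five quintuplet sixteenths span one quarter) = 4; half note = 8; quarter note = 4; half = 8; double-dotted quarter note = 7; a full eighth-note quintuplet (5 notes) (five quintuplet eighths span one half) = 8.
Altogether 2 + 8 + 4 + 8 + 4 + 8 + 7 + 8 = 49.
49 ÷ 2 = 24.5 beats.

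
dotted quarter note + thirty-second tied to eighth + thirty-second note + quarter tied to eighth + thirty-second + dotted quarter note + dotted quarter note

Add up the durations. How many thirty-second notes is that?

In thirty-second notes: dotted quarter note = 12; thirty-second tied to eighth (thirty-second + eighth) = 5; thirty-second note = 1; quarter tied to eighth (quarter + eighth) = 12; thirty-second = 1; dotted quarter note = 12; dotted quarter note = 12.
Total: 12 + 5 + 1 + 12 + 1 + 12 + 12 = 55 thirty-second notes.

55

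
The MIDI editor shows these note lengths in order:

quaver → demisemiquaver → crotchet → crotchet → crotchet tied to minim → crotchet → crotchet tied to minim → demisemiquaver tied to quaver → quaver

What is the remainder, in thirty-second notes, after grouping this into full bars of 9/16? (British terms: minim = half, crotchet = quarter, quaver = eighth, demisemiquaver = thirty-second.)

14

One bar of 9/16 = 18 thirty-second notes.
In thirty-second notes: quaver = 4; demisemiquaver = 1; crotchet = 8; crotchet = 8; crotchet tied to minim (crotchet + minim) = 24; crotchet = 8; crotchet tied to minim (crotchet + minim) = 24; demisemiquaver tied to quaver (demisemiquaver + quaver) = 5; quaver = 4.
Total: 4 + 1 + 8 + 8 + 24 + 8 + 24 + 5 + 4 = 86.
86 ÷ 18 = 4 complete bars with 14 thirty-second notes remaining.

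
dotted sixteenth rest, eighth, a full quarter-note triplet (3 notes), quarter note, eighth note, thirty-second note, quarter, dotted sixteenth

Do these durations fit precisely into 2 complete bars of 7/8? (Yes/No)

No

One bar of 7/8 = 28 thirty-second notes, so 2 bars = 56.
Each duration in thirty-second notes: dotted sixteenth rest = 3; eighth = 4; a full quarter-note triplet (3 notes) (three triplet quarters span one half) = 16; quarter note = 8; eighth note = 4; thirty-second note = 1; quarter = 8; dotted sixteenth = 3.
Adding: 3 + 4 + 16 + 8 + 4 + 1 + 8 + 3 = 47.
47 falls short of 56, so the answer is No.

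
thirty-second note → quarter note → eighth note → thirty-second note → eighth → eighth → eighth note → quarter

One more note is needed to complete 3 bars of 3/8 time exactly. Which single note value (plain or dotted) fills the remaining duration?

3 bars of 3/8 = 36 thirty-second notes.
Convert each value to thirty-second notes: thirty-second note = 1; quarter note = 8; eighth note = 4; thirty-second note = 1; eighth = 4; eighth = 4; eighth note = 4; quarter = 8.
Adding: 1 + 8 + 4 + 1 + 4 + 4 + 4 + 8 = 34.
Remaining: 36 − 34 = 2 thirty-second notes, which is a sixteenth note.

sixteenth note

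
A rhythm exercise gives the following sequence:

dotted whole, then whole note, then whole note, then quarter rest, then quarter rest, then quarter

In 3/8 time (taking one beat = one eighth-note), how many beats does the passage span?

One eighth-note beat = 2 sixteenth notes.
Convert each value to sixteenth notes: dotted whole = 24; whole note = 16; whole note = 16; quarter rest = 4; quarter rest = 4; quarter = 4.
Adding: 24 + 16 + 16 + 4 + 4 + 4 = 68.
68 ÷ 2 = 34 beats.

34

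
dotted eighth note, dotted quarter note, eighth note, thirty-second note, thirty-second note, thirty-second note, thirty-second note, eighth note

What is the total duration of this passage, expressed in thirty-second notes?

30

Convert each value to thirty-second notes: dotted eighth note = 6; dotted quarter note = 12; eighth note = 4; thirty-second note = 1; thirty-second note = 1; thirty-second note = 1; thirty-second note = 1; eighth note = 4.
Altogether 6 + 12 + 4 + 1 + 1 + 1 + 1 + 4 = 30 thirty-second notes.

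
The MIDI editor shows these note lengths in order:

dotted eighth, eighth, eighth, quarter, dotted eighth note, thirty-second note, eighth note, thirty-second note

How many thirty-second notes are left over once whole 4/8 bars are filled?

One bar of 4/8 = 16 thirty-second notes.
In thirty-second notes: dotted eighth = 6; eighth = 4; eighth = 4; quarter = 8; dotted eighth note = 6; thirty-second note = 1; eighth note = 4; thirty-second note = 1.
Adding: 6 + 4 + 4 + 8 + 6 + 1 + 4 + 1 = 34.
34 ÷ 16 = 2 complete bars with 2 thirty-second notes remaining.

2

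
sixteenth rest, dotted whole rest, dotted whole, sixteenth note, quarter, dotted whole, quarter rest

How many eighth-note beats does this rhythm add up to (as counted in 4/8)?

One eighth-note beat = 2 sixteenth notes.
Working in sixteenth notes: sixteenth rest = 1; dotted whole rest = 24; dotted whole = 24; sixteenth note = 1; quarter = 4; dotted whole = 24; quarter rest = 4.
Sum: 1 + 24 + 24 + 1 + 4 + 24 + 4 = 82.
82 ÷ 2 = 41 beats.

41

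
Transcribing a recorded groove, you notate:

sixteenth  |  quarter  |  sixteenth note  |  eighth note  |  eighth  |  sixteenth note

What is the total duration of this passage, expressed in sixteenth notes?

11

Convert each value to sixteenth notes: sixteenth = 1; quarter = 4; sixteenth note = 1; eighth note = 2; eighth = 2; sixteenth note = 1.
Sum: 1 + 4 + 1 + 2 + 2 + 1 = 11 sixteenth notes.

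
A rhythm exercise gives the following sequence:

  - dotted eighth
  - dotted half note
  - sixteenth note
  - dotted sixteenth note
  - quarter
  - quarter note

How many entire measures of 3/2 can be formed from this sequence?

1

One bar of 3/2 = 48 thirty-second notes.
In thirty-second notes: dotted eighth = 6; dotted half note = 24; sixteenth note = 2; dotted sixteenth note = 3; quarter = 8; quarter note = 8.
Altogether 6 + 24 + 2 + 3 + 8 + 8 = 51.
51 ÷ 48 = 1 complete bar with 3 left over.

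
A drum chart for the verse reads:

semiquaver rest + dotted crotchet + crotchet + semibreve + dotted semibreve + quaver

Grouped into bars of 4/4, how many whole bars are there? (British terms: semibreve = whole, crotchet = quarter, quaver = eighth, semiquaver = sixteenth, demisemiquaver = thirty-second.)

One bar of 4/4 = 16 sixteenth notes.
Working in sixteenth notes: semiquaver rest = 1; dotted crotchet = 6; crotchet = 4; semibreve = 16; dotted semibreve = 24; quaver = 2.
Total: 1 + 6 + 4 + 16 + 24 + 2 = 53.
53 ÷ 16 = 3 complete bars with 5 left over.

3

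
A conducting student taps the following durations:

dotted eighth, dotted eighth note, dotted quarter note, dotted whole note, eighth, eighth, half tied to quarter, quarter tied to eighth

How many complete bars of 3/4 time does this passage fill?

One bar of 3/4 = 12 sixteenth notes.
Working in sixteenth notes: dotted eighth = 3; dotted eighth note = 3; dotted quarter note = 6; dotted whole note = 24; eighth = 2; eighth = 2; half tied to quarter (half + quarter) = 12; quarter tied to eighth (quarter + eighth) = 6.
Total: 3 + 3 + 6 + 24 + 2 + 2 + 12 + 6 = 58.
58 ÷ 12 = 4 complete bars with 10 left over.

4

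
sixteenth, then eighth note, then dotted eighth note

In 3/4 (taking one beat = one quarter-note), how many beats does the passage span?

One quarter-note beat = 4 sixteenth notes.
Each duration in sixteenth notes: sixteenth = 1; eighth note = 2; dotted eighth note = 3.
Altogether 1 + 2 + 3 = 6.
6 ÷ 4 = 1.5 beats.

1.5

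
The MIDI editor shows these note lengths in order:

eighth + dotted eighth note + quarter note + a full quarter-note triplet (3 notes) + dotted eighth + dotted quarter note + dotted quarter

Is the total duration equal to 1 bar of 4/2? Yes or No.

One bar of 4/2 = 32 sixteenth notes.
Working in sixteenth notes: eighth = 2; dotted eighth note = 3; quarter note = 4; a full quarter-note triplet (3 notes) (three triplet quarters span one half) = 8; dotted eighth = 3; dotted quarter note = 6; dotted quarter = 6.
Adding: 2 + 3 + 4 + 8 + 3 + 6 + 6 = 32.
32 equals 32, so the answer is Yes.

Yes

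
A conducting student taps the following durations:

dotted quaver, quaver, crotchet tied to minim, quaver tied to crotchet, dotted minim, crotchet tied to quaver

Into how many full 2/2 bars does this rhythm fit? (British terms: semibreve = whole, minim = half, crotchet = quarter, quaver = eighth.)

One bar of 2/2 = 16 sixteenth notes.
Working in sixteenth notes: dotted quaver = 3; quaver = 2; crotchet tied to minim (crotchet + minim) = 12; quaver tied to crotchet (quaver + crotchet) = 6; dotted minim = 12; crotchet tied to quaver (crotchet + quaver) = 6.
Altogether 3 + 2 + 12 + 6 + 12 + 6 = 41.
41 ÷ 16 = 2 complete bars with 9 left over.

2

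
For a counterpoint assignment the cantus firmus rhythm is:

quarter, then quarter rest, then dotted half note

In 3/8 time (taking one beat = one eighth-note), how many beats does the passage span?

10

One eighth-note beat = 2 sixteenth notes.
Convert each value to sixteenth notes: quarter = 4; quarter rest = 4; dotted half note = 12.
Total: 4 + 4 + 12 = 20.
20 ÷ 2 = 10 beats.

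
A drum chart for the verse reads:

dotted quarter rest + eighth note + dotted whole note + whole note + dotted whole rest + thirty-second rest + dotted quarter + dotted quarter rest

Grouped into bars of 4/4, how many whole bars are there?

One bar of 4/4 = 32 thirty-second notes.
Each duration in thirty-second notes: dotted quarter rest = 12; eighth note = 4; dotted whole note = 48; whole note = 32; dotted whole rest = 48; thirty-second rest = 1; dotted quarter = 12; dotted quarter rest = 12.
Total: 12 + 4 + 48 + 32 + 48 + 1 + 12 + 12 = 169.
169 ÷ 32 = 5 complete bars with 9 left over.

5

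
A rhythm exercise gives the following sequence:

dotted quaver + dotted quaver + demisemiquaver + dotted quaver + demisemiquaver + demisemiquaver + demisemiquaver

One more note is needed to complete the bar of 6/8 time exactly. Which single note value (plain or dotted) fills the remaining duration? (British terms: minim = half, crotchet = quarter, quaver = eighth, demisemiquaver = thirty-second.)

sixteenth note

The bar of 6/8 = 24 thirty-second notes.
Each duration in thirty-second notes: dotted quaver = 6; dotted quaver = 6; demisemiquaver = 1; dotted quaver = 6; demisemiquaver = 1; demisemiquaver = 1; demisemiquaver = 1.
Altogether 6 + 6 + 1 + 6 + 1 + 1 + 1 = 22.
Remaining: 24 − 22 = 2 thirty-second notes, which is a sixteenth note.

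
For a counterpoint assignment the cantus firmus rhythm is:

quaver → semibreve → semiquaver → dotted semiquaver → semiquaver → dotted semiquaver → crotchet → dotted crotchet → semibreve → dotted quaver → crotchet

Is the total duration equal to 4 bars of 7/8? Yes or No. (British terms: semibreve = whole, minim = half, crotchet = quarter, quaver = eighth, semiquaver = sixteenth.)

One bar of 7/8 = 28 thirty-second notes, so 4 bars = 112.
In thirty-second notes: quaver = 4; semibreve = 32; semiquaver = 2; dotted semiquaver = 3; semiquaver = 2; dotted semiquaver = 3; crotchet = 8; dotted crotchet = 12; semibreve = 32; dotted quaver = 6; crotchet = 8.
Altogether 4 + 32 + 2 + 3 + 2 + 3 + 8 + 12 + 32 + 6 + 8 = 112.
112 equals 112, so the answer is Yes.

Yes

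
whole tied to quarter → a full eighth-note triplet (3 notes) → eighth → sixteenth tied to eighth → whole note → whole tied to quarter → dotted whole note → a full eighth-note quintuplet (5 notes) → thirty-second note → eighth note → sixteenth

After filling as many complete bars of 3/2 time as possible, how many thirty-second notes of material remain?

9

One bar of 3/2 = 48 thirty-second notes.
Each duration in thirty-second notes: whole tied to quarter (whole + quarter) = 40; a full eighth-note triplet (3 notes) (three triplet eighths span one quarter) = 8; eighth = 4; sixteenth tied to eighth (sixteenth + eighth) = 6; whole note = 32; whole tied to quarter (whole + quarter) = 40; dotted whole note = 48; a full eighth-note quintuplet (5 notes) (five quintuplet eighths span one half) = 16; thirty-second note = 1; eighth note = 4; sixteenth = 2.
Sum: 40 + 8 + 4 + 6 + 32 + 40 + 48 + 16 + 1 + 4 + 2 = 201.
201 ÷ 48 = 4 complete bars with 9 thirty-second notes remaining.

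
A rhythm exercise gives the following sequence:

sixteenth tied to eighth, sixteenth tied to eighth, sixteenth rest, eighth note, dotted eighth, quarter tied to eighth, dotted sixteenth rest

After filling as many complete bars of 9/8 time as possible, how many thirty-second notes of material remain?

3

One bar of 9/8 = 36 thirty-second notes.
In thirty-second notes: sixteenth tied to eighth (sixteenth + eighth) = 6; sixteenth tied to eighth (sixteenth + eighth) = 6; sixteenth rest = 2; eighth note = 4; dotted eighth = 6; quarter tied to eighth (quarter + eighth) = 12; dotted sixteenth rest = 3.
Adding: 6 + 6 + 2 + 4 + 6 + 12 + 3 = 39.
39 ÷ 36 = 1 complete bar with 3 thirty-second notes remaining.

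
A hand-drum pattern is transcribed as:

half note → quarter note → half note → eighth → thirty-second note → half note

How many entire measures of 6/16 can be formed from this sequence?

One bar of 6/16 = 12 thirty-second notes.
Convert each value to thirty-second notes: half note = 16; quarter note = 8; half note = 16; eighth = 4; thirty-second note = 1; half note = 16.
Sum: 16 + 8 + 16 + 4 + 1 + 16 = 61.
61 ÷ 12 = 5 complete bars with 1 left over.

5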